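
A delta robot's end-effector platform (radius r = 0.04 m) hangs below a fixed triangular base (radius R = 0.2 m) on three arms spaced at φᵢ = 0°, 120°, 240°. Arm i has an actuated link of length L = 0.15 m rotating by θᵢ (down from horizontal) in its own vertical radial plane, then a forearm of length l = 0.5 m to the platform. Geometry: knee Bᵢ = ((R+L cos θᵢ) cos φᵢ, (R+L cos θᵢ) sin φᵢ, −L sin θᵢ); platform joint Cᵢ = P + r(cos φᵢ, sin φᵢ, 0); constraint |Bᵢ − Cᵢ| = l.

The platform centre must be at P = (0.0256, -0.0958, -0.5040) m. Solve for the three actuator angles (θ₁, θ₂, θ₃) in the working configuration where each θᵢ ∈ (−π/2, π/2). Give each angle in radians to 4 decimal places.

φ1=0.0° → target in arm frame (0.0256, -0.0958)
  A cos θ + B sin θ = C:  0.1344·cos θ + -0.5040·sin θ = -0.1792
  θ1 = atan2(B,A) + arccos(C/0.5216) = 0.6113
φ2=120.0° → target in arm frame (-0.0958, 0.0257)
  e−x'=0.2558;  (l²−L²−(e−x')²−y'²−z²)/2L = -0.3086
  γ=atan2(-0.5040,0.2558)=-1.1012;  ψ=arccos(-0.5461)=2.1485;  θ2=γ+ψ≈1.0473
arm 3 (φ=240.0°): x'=0.0702, y'=0.0701
  A cos θ + B sin θ = C:  0.0898·cos θ + -0.5040·sin θ = -0.1317
  γ=atan2(-0.5040,0.0898)=-1.3944;  ψ=arccos(-0.2572)=1.8309;  θ3=γ+ψ≈0.4365

θ₁ = 0.6113, θ₂ = 1.0473, θ₃ = 0.4365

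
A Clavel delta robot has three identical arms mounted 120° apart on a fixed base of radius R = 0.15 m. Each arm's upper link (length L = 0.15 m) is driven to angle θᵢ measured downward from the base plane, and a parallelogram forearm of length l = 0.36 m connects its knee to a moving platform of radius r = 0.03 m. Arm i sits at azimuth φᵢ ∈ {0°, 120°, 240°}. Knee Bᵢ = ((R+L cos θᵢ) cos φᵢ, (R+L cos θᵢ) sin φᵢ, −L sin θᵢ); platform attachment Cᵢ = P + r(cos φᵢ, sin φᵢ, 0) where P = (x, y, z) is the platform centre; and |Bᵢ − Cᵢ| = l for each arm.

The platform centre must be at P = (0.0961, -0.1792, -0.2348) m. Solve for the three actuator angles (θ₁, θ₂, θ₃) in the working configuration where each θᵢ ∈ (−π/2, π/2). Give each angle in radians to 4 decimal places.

θ₁ = -0.1744, θ₂ = 1.3965, θ₃ = -0.2615

rotate P by −φ1: (0.0961, -0.1792, -0.2348)
  A=0.0239, B=-0.2348, C=(l²−L²−A²−y'²−z²)/(2L)=0.0643
  γ=atan2(-0.2348,0.0239)=-1.4694;  ψ=arccos(0.2724)=1.2949;  θ1=γ+ψ≈-0.1744
φ2=120.0° → target in arm frame (-0.2032, 0.0064)
  e−x'=0.3232;  (l²−L²−(e−x')²−y'²−z²)/2L = -0.1752
  θ2 = atan2(B,A) + arccos(C/0.3995) = 1.3965
rotate P by −φ3: (0.1071, 0.1728, -0.2348)
  A=0.0129, B=-0.2348, C=(l²−L²−A²−y'²−z²)/(2L)=0.0731
  √(A²+B²)=0.2352;  θ3 = -1.5161+1.2546 ≈ -0.2615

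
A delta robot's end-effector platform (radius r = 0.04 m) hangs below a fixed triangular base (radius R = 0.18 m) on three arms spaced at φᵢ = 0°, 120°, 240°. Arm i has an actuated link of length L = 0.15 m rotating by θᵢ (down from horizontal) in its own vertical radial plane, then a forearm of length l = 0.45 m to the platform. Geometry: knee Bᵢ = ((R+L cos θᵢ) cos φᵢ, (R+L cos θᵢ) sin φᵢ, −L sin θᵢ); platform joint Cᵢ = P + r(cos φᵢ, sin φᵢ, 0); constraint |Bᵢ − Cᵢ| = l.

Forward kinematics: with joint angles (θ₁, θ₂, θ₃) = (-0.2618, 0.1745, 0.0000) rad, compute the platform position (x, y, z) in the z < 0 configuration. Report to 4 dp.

(0.0396, -0.0183, -0.3380)

arm 1 at φ=0.0°: ρ1 = 0.2849;  O1 = (0.2849, 0.0000, 0.0388)
φ2=120.0°: virtual centre (-0.1439, 0.2492, -0.0260), radius l
φ3=240.0°: virtual centre (-0.1450, -0.2511, 0.0000), radius l
subtract pairs → two planes through P
linear system: -0.8575x+0.4983y = 0.0008−-0.1297z; -0.8598x+-0.5023y = 0.0014−-0.0776z
det = 0.8592;  x = -0.0013+-0.1209z,  y = -0.0006+0.0523z
into |P−O₁|² = l²: 1.0173z² + -0.0085z + -0.1191 = 0;  Δ = 0.4847;  z = -0.3380 or 0.3464 → z<0 root = -0.3380
x = 0.0396, y = -0.0183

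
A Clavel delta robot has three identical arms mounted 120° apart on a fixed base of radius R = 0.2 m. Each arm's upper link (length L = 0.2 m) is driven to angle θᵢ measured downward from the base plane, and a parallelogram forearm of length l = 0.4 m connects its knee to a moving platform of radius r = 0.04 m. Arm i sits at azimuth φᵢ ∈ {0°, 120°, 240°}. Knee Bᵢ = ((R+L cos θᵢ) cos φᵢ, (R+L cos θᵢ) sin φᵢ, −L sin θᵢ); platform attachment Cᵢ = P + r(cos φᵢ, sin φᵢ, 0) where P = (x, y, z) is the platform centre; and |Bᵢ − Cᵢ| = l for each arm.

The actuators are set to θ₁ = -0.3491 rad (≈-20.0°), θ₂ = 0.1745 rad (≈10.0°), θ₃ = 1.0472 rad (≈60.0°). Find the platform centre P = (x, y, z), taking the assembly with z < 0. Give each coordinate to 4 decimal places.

(0.0995, 0.0976, -0.2295)

φ1=0.0°: virtual centre (0.3479, 0.0000, 0.0684), radius l
S2 = (0.3570·cos120.0°, 0.3570·sin120.0°, -0.0347) = (-0.1785, 0.3091, -0.0347)
φ3=240.0°: virtual centre (-0.1300, -0.2252, -0.1732), radius l
eliminate P² terms by subtracting sphere 1 from 2 and 3
linear system: -1.0528x+0.6183y = 0.0029−-0.2063z; -0.9559x+-0.4503y = -0.0281−-0.4832z
det = 1.0651;  x = 0.0151+-0.3677z,  y = 0.0304+-0.2925z
quadratic in z: (1.2208)z²+(0.0902)z+(-0.0436)=0, √Δ=0.4703 → z ∈ {-0.2295, 0.1557}; z = -0.2295 (taking z<0)
x = 0.0995, y = 0.0976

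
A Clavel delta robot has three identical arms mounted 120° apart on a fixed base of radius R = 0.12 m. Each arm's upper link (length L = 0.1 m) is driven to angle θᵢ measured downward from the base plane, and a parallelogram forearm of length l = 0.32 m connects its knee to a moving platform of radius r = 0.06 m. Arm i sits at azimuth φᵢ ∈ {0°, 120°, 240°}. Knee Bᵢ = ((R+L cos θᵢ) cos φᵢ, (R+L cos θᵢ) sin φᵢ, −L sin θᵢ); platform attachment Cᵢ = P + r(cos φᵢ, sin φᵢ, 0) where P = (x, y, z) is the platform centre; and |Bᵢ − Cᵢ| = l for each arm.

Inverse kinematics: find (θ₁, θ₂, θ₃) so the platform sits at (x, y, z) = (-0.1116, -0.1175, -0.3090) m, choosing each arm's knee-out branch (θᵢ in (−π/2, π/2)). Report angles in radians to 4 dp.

θ₁ = 1.2217, θ₂ = 0.9597, θ₃ = -0.0875

rotate P by −φ1: (-0.1116, -0.1175, -0.3090)
  A=0.1716, B=-0.3090, C=(l²−L²−A²−y'²−z²)/(2L)=-0.2317
  √(A²+B²)=0.3535;  θ1 = -1.0639+2.2856 ≈ 1.2217
φ2=120.0° → target in arm frame (-0.0460, 0.1554)
  A cos θ + B sin θ = C:  0.1060·cos θ + -0.3090·sin θ = -0.1923
  θ2 = atan2(B,A) + arccos(C/0.3267) = 0.9597
arm 3 (φ=240.0°): x'=0.1576, y'=-0.0379
  A=-0.0976, B=-0.3090, C=(l²−L²−A²−y'²−z²)/(2L)=-0.0702
  θ3 = atan2(B,A) + arccos(C/0.3240) = -0.0875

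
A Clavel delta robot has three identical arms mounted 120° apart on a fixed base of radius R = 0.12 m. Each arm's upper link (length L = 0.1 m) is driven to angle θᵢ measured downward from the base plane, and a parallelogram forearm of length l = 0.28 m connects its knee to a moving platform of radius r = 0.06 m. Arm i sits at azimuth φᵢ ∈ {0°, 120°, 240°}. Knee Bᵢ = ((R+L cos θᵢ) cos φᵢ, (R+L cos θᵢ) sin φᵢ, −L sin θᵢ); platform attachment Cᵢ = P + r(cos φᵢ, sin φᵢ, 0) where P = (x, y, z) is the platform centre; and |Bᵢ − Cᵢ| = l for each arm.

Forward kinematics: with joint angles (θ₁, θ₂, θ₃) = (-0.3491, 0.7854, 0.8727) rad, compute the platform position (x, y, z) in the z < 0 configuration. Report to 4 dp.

(0.1285, 0.0101, -0.2445)

φ1=0.0°: virtual centre (0.1540, 0.0000, 0.0342), radius l
arm 2 at φ=120.0°: e+L cos θ2 = 0.1307;  S2 = (-0.0654, 0.1132, -0.0707)
S3 = (0.1243·cos240.0°, 0.1243·sin240.0°, -0.0766) = (-0.0621, -0.1076, -0.0766)
eliminate P² terms by subtracting sphere 1 from 2 and 3
linear system: -0.4386x+0.2264y = -0.0028−-0.2098z; -0.4322x+-0.2153y = -0.0036−-0.2216z
det = 0.1923;  x = 0.0073+-0.4959z,  y = 0.0019+-0.0339z
into |P−S₁|² = l²: 1.2470z² + 0.0769z + -0.0557 = 0;  Δ = 0.2839;  z = -0.2445 or 0.1828 → z<0 root = -0.2445
x = 0.1285, y = 0.0101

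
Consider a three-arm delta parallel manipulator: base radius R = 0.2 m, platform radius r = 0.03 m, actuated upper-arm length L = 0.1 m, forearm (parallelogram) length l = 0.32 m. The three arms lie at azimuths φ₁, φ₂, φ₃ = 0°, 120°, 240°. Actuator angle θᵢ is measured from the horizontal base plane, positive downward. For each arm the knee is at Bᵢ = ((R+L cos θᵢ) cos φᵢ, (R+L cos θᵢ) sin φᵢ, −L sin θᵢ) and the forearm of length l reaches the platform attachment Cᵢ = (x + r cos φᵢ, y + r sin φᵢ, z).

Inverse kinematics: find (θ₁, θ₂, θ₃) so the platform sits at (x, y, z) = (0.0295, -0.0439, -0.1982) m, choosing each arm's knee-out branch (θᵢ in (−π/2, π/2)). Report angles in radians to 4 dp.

θ₁ = -0.0873, θ₂ = 0.7853, θ₃ = 0.0004

arm 1 (φ=0.0°): x'=0.0295, y'=-0.0439
  A=0.1405, B=-0.1982, C=(l²−L²−A²−y'²−z²)/(2L)=0.1572
  γ=atan2(-0.1982,0.1405)=-0.9541;  ψ=arccos(0.6472)=0.8668;  θ1=γ+ψ≈-0.0873
rotate P by −φ2: (-0.0528, -0.0036, -0.1982)
  e−x'=0.2228;  (l²−L²−(e−x')²−y'²−z²)/2L = 0.0174
  θ2 = atan2(B,A) + arccos(C/0.2982) = 0.7853
φ3=240.0° → target in arm frame (0.0233, 0.0475)
  A cos θ + B sin θ = C:  0.1467·cos θ + -0.1982·sin θ = 0.1467
  γ=atan2(-0.1982,0.1467)=-0.9335;  ψ=arccos(0.5947)=0.9339;  θ3=γ+ψ≈0.0004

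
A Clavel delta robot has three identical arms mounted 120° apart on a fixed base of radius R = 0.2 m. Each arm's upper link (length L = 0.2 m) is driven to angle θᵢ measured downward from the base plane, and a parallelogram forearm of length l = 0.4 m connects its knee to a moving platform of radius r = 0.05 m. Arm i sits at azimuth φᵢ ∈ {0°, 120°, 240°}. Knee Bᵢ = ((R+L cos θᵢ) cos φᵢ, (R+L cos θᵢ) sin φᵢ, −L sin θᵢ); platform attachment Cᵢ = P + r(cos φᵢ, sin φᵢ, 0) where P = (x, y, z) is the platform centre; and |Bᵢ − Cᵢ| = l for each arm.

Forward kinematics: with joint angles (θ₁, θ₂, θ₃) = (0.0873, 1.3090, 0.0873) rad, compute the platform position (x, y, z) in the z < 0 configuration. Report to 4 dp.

(0.0945, -0.1636, -0.2788)

arm 1 at φ=0.0°: (R−r)+L cos θ1 = 0.3492;  S1 = (0.3492, 0.0000, -0.0174)
φ2=120.0°: virtual centre (-0.1009, 0.1747, -0.1932), radius l
S3 = (0.3492·cos240.0°, 0.3492·sin240.0°, -0.0174) = (-0.1746, -0.3024, -0.0174)
|S₂|²−|S₁|² = -0.0442;  |S₃|²−|S₁|² = 0.0000
linear system: -0.9002x+0.3495y = -0.0442−-0.3515z; -1.0477x+-0.6049y = 0.0000−0.0000z
det = 0.9107;  x = 0.0294+-0.2335z,  y = -0.0509+0.4044z
quadratic in z: (1.2180)z²+(0.1431)z+(-0.0548)=0, √Δ=0.5362 → z ∈ {-0.2788, 0.1614}; z = -0.2788 (taking z<0)
x = 0.0945, y = -0.1636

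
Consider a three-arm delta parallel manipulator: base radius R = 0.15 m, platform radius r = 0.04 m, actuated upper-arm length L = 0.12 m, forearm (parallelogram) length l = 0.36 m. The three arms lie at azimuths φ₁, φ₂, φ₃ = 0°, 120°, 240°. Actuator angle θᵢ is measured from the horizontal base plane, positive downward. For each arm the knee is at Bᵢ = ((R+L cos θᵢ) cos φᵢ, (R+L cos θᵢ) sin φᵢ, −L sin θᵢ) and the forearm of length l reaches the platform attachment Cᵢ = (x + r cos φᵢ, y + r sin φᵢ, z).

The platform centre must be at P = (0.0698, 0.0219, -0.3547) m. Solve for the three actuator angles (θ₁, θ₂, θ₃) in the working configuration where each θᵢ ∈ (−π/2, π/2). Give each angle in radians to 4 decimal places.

θ₁ = 0.2617, θ₂ = 0.6982, θ₃ = 0.8725

φ1=0.0° → target in arm frame (0.0698, 0.0219)
  A cos θ + B sin θ = C:  0.0402·cos θ + -0.3547·sin θ = -0.0529
  θ1 = atan2(B,A) + arccos(C/0.3570) = 0.2617
arm 2 (φ=120.0°): x'=-0.0159, y'=-0.0714
  A=0.1259, B=-0.3547, C=(l²−L²−A²−y'²−z²)/(2L)=-0.1315
  θ2 = atan2(B,A) + arccos(C/0.3764) = 0.6982
rotate P by −φ3: (-0.0539, 0.0495, -0.3547)
  A cos θ + B sin θ = C:  0.1639·cos θ + -0.3547·sin θ = -0.1663
  θ3 = atan2(B,A) + arccos(C/0.3907) = 0.8725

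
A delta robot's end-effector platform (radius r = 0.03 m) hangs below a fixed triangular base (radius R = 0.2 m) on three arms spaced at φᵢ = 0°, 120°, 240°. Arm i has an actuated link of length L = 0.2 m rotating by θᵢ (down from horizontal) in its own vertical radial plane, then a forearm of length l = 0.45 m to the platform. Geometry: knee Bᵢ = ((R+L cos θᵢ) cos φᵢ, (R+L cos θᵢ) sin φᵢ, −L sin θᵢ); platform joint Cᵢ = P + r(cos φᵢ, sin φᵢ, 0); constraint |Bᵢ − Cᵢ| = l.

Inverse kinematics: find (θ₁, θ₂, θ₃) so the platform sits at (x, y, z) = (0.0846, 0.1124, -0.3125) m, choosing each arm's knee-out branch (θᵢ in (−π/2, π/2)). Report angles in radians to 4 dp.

arm 1 (φ=0.0°): x'=0.0846, y'=0.1124
  A cos θ + B sin θ = C:  0.0854·cos θ + -0.3125·sin θ = 0.1123
  θ1 = atan2(B,A) + arccos(C/0.3240) = -0.0872
φ2=120.0° → target in arm frame (0.0550, -0.1295)
  e−x'=0.1150;  (l²−L²−(e−x')²−y'²−z²)/2L = 0.0872
  γ=atan2(-0.3125,0.1150)=-1.2183;  ψ=arccos(0.2618)=1.3059;  θ2=γ+ψ≈0.0876
arm 3 (φ=240.0°): x'=-0.1396, y'=0.0171
  e−x'=0.3096;  (l²−L²−(e−x')²−y'²−z²)/2L = -0.0783
  θ3 = atan2(B,A) + arccos(C/0.4399) = 0.9598

θ₁ = -0.0872, θ₂ = 0.0876, θ₃ = 0.9598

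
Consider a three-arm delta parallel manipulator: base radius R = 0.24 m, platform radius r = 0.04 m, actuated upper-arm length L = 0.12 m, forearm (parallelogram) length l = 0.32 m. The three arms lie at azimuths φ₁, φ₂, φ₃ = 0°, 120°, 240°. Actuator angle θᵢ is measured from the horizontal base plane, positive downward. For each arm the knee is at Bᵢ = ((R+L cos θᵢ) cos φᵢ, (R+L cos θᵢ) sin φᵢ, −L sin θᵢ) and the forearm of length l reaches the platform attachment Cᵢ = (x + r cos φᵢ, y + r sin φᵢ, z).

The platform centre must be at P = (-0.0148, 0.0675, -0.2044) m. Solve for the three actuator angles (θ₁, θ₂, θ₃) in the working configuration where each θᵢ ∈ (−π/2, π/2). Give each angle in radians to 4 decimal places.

rotate P by −φ1: (-0.0148, 0.0675, -0.2044)
  A=0.2148, B=-0.2044, C=(l²−L²−A²−y'²−z²)/(2L)=-0.0186
  γ=atan2(-0.2044,0.2148)=-0.7606;  ψ=arccos(-0.0629)=1.6337;  θ1=γ+ψ≈0.8731
φ2=120.0° → target in arm frame (0.0659, -0.0209)
  A=0.1341, B=-0.2044, C=(l²−L²−A²−y'²−z²)/(2L)=0.1158
  γ=atan2(-0.2044,0.1341)=-0.9900;  ψ=arccos(0.4736)=1.0774;  θ2=γ+ψ≈0.0874
φ3=240.0° → target in arm frame (-0.0511, -0.0466)
  e−x'=0.2511;  (l²−L²−(e−x')²−y'²−z²)/2L = -0.0791
  √(A²+B²)=0.3237;  θ3 = -0.6833+1.8175 ≈ 1.1342

θ₁ = 0.8731, θ₂ = 0.0874, θ₃ = 1.1342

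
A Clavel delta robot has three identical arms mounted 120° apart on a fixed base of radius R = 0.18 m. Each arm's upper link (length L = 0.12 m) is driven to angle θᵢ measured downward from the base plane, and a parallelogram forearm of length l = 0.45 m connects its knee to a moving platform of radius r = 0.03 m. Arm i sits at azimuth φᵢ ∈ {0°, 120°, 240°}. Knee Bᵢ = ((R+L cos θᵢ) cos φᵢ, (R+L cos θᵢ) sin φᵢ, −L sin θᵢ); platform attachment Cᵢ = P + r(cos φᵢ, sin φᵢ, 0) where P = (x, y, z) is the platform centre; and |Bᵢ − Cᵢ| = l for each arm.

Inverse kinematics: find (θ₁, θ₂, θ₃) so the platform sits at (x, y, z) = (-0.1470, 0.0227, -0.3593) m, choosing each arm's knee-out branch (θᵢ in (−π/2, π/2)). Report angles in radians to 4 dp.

θ₁ = 0.9596, θ₂ = -0.3493, θ₃ = -0.0876

φ1=0.0° → target in arm frame (-0.1470, 0.0227)
  e−x'=0.2970;  (l²−L²−(e−x')²−y'²−z²)/2L = -0.1238
  γ=atan2(-0.3593,0.2970)=-0.8800;  ψ=arccos(-0.2657)=1.8397;  θ1=γ+ψ≈0.9596
rotate P by −φ2: (0.0932, 0.1160, -0.3593)
  e−x'=0.0568;  (l²−L²−(e−x')²−y'²−z²)/2L = 0.1764
  √(A²+B²)=0.3638;  θ2 = -1.4139+1.0646 ≈ -0.3493
arm 3 (φ=240.0°): x'=0.0538, y'=-0.1387
  A=0.0962, B=-0.3593, C=(l²−L²−A²−y'²−z²)/(2L)=0.1272
  θ3 = atan2(B,A) + arccos(C/0.3719) = -0.0876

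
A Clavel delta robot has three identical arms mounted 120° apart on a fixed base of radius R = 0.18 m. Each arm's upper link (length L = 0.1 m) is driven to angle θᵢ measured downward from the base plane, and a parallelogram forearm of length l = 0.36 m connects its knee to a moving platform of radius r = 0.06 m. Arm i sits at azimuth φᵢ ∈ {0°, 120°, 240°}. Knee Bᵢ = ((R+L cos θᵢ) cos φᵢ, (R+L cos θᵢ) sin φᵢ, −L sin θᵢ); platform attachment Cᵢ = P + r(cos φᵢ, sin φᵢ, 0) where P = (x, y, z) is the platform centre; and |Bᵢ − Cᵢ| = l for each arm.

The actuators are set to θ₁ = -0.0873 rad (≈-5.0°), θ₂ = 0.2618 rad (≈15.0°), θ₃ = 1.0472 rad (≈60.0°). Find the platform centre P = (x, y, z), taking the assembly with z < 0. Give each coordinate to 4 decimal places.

(0.0794, 0.0790, -0.3133)

φ1=0.0°: virtual centre (0.2196, 0.0000, 0.0087), radius l
S2 = (0.2166·cos120.0°, 0.2166·sin120.0°, -0.0259) = (-0.1083, 0.1876, -0.0259)
arm 3 at φ=240.0°: ρ3 = 0.1700;  S3 = (-0.0850, -0.1472, -0.0866)
subtract pairs → two planes through P
[-0.6558 0.3751 -0.0692]·P = -0.0007;  [-0.6092 -0.2944 -0.1906]·P = -0.0119
Cramer: x(z) = 0.0111-0.2179z;  y(z) = 0.0175-0.1965z
sphere 1 gives Az²+Bz+C=0 with A=1.0861, B=0.0666, C=-0.0857;  B²−4AC=0.3769;  roots -0.3133, 0.2520;  negative root z = -0.3133
x = 0.0794, y = 0.0790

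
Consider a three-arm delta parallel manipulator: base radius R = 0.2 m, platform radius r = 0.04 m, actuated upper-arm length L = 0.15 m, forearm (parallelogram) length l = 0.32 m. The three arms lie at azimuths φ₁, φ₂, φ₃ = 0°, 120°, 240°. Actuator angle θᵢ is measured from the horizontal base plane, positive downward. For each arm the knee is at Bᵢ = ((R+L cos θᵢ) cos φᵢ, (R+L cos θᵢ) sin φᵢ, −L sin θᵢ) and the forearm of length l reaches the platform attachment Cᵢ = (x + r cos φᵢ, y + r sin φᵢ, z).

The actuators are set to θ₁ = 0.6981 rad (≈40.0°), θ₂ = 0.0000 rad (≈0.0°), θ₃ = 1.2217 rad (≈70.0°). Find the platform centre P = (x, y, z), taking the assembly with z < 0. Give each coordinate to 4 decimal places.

φ1=0.0°: virtual centre (0.2749, 0.0000, -0.0964), radius l
φ2=120.0°: virtual centre (-0.1550, 0.2685, 0.0000), radius l
arm 3 at φ=240.0°: e+L cos θ3 = 0.2113;  O3 = (-0.1057, -0.1830, -0.1410)
|O₂|²−|O₁|² = 0.0112;  |O₃|²−|O₁|² = -0.0204
[-0.8598 0.5369 0.1928]·P = 0.0112;  [-0.7611 -0.3660 -0.0891]·P = -0.0204
Cramer: x(z) = 0.0094+0.0314z;  y(z) = 0.0360-0.3088z
sphere 1 gives Az²+Bz+C=0 with A=1.0963, B=0.1539, C=-0.0213;  B²−4AC=0.1172;  roots -0.2263, 0.0859;  negative root z = -0.2263
x = 0.0023, y = 0.1059

(0.0023, 0.1059, -0.2263)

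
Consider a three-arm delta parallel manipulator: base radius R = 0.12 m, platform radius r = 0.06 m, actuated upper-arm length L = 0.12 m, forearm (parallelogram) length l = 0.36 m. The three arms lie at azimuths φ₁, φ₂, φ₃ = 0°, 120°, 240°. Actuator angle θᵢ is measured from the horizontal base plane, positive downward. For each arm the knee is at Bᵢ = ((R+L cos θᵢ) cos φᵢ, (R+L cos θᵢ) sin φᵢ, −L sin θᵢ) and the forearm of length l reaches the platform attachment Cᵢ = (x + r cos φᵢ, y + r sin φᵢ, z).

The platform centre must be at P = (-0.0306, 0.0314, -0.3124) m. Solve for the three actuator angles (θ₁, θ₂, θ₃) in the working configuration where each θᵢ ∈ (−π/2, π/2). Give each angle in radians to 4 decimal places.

arm 1 (φ=0.0°): x'=-0.0306, y'=0.0314
  A=0.0906, B=-0.3124, C=(l²−L²−A²−y'²−z²)/(2L)=0.0350
  √(A²+B²)=0.3253;  θ1 = -1.2885+1.4628 ≈ 0.1743
rotate P by −φ2: (0.0425, 0.0108, -0.3124)
  e−x'=0.0175;  (l²−L²−(e−x')²−y'²−z²)/2L = 0.0716
  θ2 = atan2(B,A) + arccos(C/0.3129) = -0.1749
arm 3 (φ=240.0°): x'=-0.0119, y'=-0.0422
  A cos θ + B sin θ = C:  0.0719·cos θ + -0.3124·sin θ = 0.0444
  √(A²+B²)=0.3206;  θ3 = -1.3446+1.4318 ≈ 0.0872

θ₁ = 0.1743, θ₂ = -0.1749, θ₃ = 0.0872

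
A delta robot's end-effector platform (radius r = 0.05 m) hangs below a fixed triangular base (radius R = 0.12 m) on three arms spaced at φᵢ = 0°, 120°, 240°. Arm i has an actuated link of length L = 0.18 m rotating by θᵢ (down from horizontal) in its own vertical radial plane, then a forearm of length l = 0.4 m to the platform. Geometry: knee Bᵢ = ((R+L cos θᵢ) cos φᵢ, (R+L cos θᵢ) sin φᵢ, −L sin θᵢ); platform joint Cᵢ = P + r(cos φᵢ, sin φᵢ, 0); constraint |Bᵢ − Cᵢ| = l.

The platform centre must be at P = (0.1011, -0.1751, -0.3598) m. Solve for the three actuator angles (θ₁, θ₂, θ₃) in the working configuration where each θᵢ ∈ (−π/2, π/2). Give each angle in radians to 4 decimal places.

rotate P by −φ1: (0.1011, -0.1751, -0.3598)
  A=-0.0311, B=-0.3598, C=(l²−L²−A²−y'²−z²)/(2L)=-0.0930
  √(A²+B²)=0.3611;  θ1 = -1.6570+1.8313 ≈ 0.1743
rotate P by −φ2: (-0.2022, 0.0000, -0.3598)
  A=0.2722, B=-0.3598, C=(l²−L²−A²−y'²−z²)/(2L)=-0.2110
  γ=atan2(-0.3598,0.2722)=-0.9231;  ψ=arccos(-0.4676)=2.0574;  θ2=γ+ψ≈1.1342
φ3=240.0° → target in arm frame (0.1011, 0.1751)
  A=-0.0311, B=-0.3598, C=(l²−L²−A²−y'²−z²)/(2L)=-0.0930
  γ=atan2(-0.3598,-0.0311)=-1.6570;  ψ=arccos(-0.2576)=1.8313;  θ3=γ+ψ≈0.1743

θ₁ = 0.1743, θ₂ = 1.1342, θ₃ = 0.1743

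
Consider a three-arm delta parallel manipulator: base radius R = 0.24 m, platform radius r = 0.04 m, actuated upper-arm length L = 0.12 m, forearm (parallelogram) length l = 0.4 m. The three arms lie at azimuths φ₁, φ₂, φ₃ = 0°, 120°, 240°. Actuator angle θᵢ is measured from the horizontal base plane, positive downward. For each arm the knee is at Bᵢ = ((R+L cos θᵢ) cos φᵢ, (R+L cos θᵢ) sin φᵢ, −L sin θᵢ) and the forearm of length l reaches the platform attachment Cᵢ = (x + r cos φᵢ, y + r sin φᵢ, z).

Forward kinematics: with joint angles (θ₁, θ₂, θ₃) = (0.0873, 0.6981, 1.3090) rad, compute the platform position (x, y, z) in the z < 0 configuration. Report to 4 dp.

(0.0933, 0.0618, -0.3345)

φ1=0.0°: virtual centre (0.3195, 0.0000, -0.0105), radius l
centre 2 = (0.2919·cos120.0°, 0.2919·sin120.0°, -0.0771) = (-0.1460, 0.2528, -0.0771)
arm 3 at φ=240.0°: (R−r)+L cos θ3 = 0.2311;  centre 3 = (-0.1155, -0.2001, -0.1159)
subtract pairs → two planes through P
linear system: -0.9310x+0.5056y = -0.0110−-0.1333z; -0.8701x+-0.4002y = -0.0354−-0.2109z
Cramer: x(z) = 0.0275-0.1969z;  y(z) = 0.0287-0.0989z
into |P−centre ₁|² = l²: 1.0485z² + 0.1303z + -0.0738 = 0;  Δ = 0.3263;  z = -0.3345 or 0.2103 → z<0 root = -0.3345
x = 0.0933, y = 0.0618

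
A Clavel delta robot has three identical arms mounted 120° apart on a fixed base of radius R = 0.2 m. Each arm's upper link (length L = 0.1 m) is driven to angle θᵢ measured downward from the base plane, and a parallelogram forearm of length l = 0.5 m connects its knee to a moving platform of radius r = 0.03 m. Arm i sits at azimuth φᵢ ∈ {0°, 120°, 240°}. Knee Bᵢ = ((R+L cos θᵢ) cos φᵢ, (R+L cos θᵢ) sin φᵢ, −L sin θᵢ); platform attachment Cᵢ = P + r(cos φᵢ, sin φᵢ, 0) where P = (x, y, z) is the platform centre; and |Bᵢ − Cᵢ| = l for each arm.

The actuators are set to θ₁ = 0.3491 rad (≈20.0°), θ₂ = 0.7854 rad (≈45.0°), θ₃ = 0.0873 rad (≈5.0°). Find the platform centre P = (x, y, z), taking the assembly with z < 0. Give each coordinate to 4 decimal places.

(0.0127, -0.0760, -0.4598)

arm 1 at φ=0.0°: e+L cos θ1 = 0.2640;  centre 1 = (0.2640, 0.0000, -0.0342)
φ2=120.0°: virtual centre (-0.1204, 0.2085, -0.0707), radius l
centre 3 = (0.2696·cos240.0°, 0.2696·sin240.0°, -0.0087) = (-0.1348, -0.2335, -0.0087)
subtract pairs → two planes through P
linear system: -0.7686x+0.4169y = -0.0079−-0.0730z; -0.7976x+-0.4670y = 0.0019−0.0510z
Cramer: x(z) = 0.0042-0.0186z;  y(z) = -0.0113+0.1409z
sphere 1 gives Az²+Bz+C=0 with A=1.0202, B=0.0749, C=-0.1812;  B²−4AC=0.7451;  roots -0.4598, 0.3864;  negative root z = -0.4598
x = 0.0127, y = -0.0760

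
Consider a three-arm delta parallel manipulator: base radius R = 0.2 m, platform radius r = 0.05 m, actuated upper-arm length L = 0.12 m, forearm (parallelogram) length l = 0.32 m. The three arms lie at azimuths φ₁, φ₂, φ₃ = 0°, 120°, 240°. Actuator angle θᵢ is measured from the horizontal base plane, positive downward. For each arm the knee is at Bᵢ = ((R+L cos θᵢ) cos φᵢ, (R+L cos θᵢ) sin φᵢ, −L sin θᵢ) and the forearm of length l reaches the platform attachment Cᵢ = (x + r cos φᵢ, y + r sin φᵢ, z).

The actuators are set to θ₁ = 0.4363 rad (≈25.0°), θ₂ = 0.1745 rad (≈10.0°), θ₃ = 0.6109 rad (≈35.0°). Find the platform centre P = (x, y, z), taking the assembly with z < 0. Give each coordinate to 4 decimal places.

(-0.0026, 0.0316, -0.2326)

arm 1 at φ=0.0°: e+L cos θ1 = 0.2588;  O1 = (0.2588, 0.0000, -0.0507)
φ2=120.0°: virtual centre (-0.1341, 0.2322, -0.0208), radius l
φ3=240.0°: virtual centre (-0.1241, -0.2150, -0.0688), radius l
subtract pairs → two planes through P
[-0.7857 0.4645 0.0598]·P = 0.0028;  [-0.7658 -0.4301 -0.0362]·P = -0.0031
det = 0.6936;  x = 0.0003+0.0128z,  y = 0.0067+-0.1070z
quadratic in z: (1.0116)z²+(0.0934)z+(-0.0330)=0, √Δ=0.3772 → z ∈ {-0.2326, 0.1403}; z = -0.2326 (taking z<0)
x = -0.0026, y = 0.0316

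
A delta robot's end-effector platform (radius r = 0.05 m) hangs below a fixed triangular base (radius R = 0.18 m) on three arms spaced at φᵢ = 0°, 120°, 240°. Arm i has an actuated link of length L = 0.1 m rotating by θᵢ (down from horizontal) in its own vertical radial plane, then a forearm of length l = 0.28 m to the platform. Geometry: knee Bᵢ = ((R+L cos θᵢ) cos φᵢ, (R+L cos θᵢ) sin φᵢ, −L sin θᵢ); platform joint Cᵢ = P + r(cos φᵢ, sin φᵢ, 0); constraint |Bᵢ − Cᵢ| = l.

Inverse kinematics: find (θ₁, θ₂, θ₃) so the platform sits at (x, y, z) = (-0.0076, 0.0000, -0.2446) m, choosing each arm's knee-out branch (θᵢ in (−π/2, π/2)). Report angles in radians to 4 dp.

θ₁ = 0.6981, θ₂ = 0.6111, θ₃ = 0.6111

arm 1 (φ=0.0°): x'=-0.0076, y'=0.0000
  A cos θ + B sin θ = C:  0.1376·cos θ + -0.2446·sin θ = -0.0518
  √(A²+B²)=0.2806;  θ1 = -1.0584+1.7565 ≈ 0.6981
φ2=120.0° → target in arm frame (0.0038, 0.0066)
  e−x'=0.1262;  (l²−L²−(e−x')²−y'²−z²)/2L = -0.0370
  γ=atan2(-0.2446,0.1262)=-1.0945;  ψ=arccos(-0.1344)=1.7056;  θ2=γ+ψ≈0.6111
φ3=240.0° → target in arm frame (0.0038, -0.0066)
  A cos θ + B sin θ = C:  0.1262·cos θ + -0.2446·sin θ = -0.0370
  γ=atan2(-0.2446,0.1262)=-1.0945;  ψ=arccos(-0.1344)=1.7056;  θ3=γ+ψ≈0.6111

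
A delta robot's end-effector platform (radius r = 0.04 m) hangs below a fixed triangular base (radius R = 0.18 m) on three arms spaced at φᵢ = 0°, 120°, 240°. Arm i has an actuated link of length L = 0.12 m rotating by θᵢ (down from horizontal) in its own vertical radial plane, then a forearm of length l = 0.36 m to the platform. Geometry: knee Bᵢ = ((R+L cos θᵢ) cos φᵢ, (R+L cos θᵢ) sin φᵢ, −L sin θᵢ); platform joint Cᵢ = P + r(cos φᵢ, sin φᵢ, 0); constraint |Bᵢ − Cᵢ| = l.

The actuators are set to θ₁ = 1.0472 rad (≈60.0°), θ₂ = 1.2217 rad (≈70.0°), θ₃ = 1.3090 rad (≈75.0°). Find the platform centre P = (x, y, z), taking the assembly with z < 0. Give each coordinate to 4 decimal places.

(0.0269, 0.0094, -0.4195)

arm 1 at φ=0.0°: e+L cos θ1 = 0.2000;  S1 = (0.2000, 0.0000, -0.1039)
φ2=120.0°: virtual centre (-0.0905, 0.1568, -0.1128), radius l
S3 = (0.1711·cos240.0°, 0.1711·sin240.0°, -0.1159) = (-0.0855, -0.1481, -0.1159)
subtract pairs → two planes through P
linear system: -0.5810x+0.3136y = -0.0053−-0.0177z; -0.5711x+-0.2963y = -0.0081−-0.0240z
Cramer: x(z) = 0.0117-0.0363z;  y(z) = 0.0048-0.0109z
sphere 1 gives Az²+Bz+C=0 with A=1.0014, B=0.2214, C=-0.0833;  B²−4AC=0.3828;  roots -0.4195, 0.1984;  negative root z = -0.4195
x = 0.0269, y = 0.0094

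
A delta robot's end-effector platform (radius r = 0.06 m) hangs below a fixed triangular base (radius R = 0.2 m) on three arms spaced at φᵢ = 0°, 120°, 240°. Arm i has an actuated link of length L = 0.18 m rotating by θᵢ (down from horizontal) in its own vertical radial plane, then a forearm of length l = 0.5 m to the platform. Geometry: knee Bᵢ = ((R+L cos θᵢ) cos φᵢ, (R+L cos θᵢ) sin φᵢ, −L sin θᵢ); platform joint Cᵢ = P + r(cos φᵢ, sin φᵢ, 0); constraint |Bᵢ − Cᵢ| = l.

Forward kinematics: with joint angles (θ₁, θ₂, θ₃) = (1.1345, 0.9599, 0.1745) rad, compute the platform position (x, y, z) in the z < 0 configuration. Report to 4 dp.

S1 = (0.2161·cos0.0°, 0.2161·sin0.0°, -0.1631) = (0.2161, 0.0000, -0.1631)
S2 = (0.2432·cos120.0°, 0.2432·sin120.0°, -0.1474) = (-0.1216, 0.2107, -0.1474)
φ3=240.0°: virtual centre (-0.1586, -0.2748, -0.0313), radius l
eliminate P² terms by subtracting sphere 1 from 2 and 3
plane₁₂: -0.6754x+0.4213y+0.0314z = 0.0076
Cramer: x(z) = -0.0235+0.1869z;  y(z) = -0.0196+0.2251z
into |P−S₁|² = l²: 1.0856z² + 0.2279z + -0.1656 = 0;  Δ = 0.7712;  z = -0.5094 or 0.2995 → z<0 root = -0.5094
x = -0.1187, y = -0.1342

(-0.1187, -0.1342, -0.5094)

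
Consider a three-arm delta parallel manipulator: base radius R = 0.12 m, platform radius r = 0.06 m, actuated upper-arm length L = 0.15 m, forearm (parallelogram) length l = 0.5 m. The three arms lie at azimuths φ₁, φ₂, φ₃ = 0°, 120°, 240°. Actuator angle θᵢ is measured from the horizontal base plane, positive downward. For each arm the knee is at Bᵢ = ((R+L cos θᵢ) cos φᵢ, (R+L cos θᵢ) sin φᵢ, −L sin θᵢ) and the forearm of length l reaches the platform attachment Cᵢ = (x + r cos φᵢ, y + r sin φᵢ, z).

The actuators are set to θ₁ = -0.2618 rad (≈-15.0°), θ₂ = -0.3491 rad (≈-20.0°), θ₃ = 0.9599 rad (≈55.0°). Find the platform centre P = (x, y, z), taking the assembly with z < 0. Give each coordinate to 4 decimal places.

S1 = (0.2049·cos0.0°, 0.2049·sin0.0°, 0.0388) = (0.2049, 0.0000, 0.0388)
arm 2 at φ=120.0°: ρ2 = 0.2010;  S2 = (-0.1005, 0.1740, 0.0513)
φ3=240.0°: virtual centre (-0.0730, -0.1265, -0.1229), radius l
|S₂|²−|S₁|² = -0.0005;  |S₃|²−|S₁|² = -0.0071
[-0.6107 0.3481 0.0250]·P = -0.0005;  [-0.5558 -0.2529 -0.3234]·P = -0.0071
Cramer: x(z) = 0.0074-0.3053z;  y(z) = 0.0116-0.6075z
into |P−S₁|² = l²: 1.4623z² + 0.0288z + -0.2094 = 0;  Δ = 1.2254;  z = -0.3884 or 0.3687 → z<0 root = -0.3884
x = 0.1260, y = 0.2476

(0.1260, 0.2476, -0.3884)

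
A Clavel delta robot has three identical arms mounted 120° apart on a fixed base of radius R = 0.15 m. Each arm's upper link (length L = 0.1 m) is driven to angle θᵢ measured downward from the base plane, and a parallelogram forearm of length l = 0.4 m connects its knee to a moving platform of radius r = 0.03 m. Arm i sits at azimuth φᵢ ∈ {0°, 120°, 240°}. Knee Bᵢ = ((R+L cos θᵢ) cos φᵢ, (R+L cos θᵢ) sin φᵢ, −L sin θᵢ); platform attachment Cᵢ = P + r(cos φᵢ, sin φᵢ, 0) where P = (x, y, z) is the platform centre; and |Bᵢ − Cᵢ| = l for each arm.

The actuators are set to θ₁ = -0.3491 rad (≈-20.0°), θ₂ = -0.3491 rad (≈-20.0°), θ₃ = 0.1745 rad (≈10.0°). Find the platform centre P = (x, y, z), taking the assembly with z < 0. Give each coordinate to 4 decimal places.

φ1=0.0°: virtual centre (0.2140, 0.0000, 0.0342), radius l
O2 = (0.2140·cos120.0°, 0.2140·sin120.0°, 0.0342) = (-0.1070, 0.1853, 0.0342)
φ3=240.0°: virtual centre (-0.1092, -0.1892, -0.0174), radius l
eliminate P² terms by subtracting sphere 1 from 2 and 3
linear system: -0.6419x+0.3706y = 0.0000−0.0000z; -0.6464x+-0.3784y = 0.0011−-0.1031z
det = 0.4825;  x = -0.0008+-0.0792z,  y = -0.0014+-0.1372z
into |P−O₁|² = l²: 1.0251z² + -0.0340z + -0.1127 = 0;  Δ = 0.4632;  z = -0.3154 or 0.3485 → z<0 root = -0.3154
x = 0.0242, y = 0.0418

(0.0242, 0.0418, -0.3154)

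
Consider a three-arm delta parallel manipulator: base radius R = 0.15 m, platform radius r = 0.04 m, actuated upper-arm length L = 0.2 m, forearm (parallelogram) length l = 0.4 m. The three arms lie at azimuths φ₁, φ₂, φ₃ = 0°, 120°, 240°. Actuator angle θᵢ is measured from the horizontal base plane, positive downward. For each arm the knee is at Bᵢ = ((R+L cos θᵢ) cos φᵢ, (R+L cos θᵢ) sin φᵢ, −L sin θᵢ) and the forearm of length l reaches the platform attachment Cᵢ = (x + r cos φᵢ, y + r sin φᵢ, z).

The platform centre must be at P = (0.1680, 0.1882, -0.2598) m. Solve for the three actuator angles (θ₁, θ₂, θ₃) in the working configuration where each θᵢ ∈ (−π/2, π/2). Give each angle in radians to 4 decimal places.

φ1=0.0° → target in arm frame (0.1680, 0.1882)
  A cos θ + B sin θ = C:  -0.0580·cos θ + -0.2598·sin θ = 0.0343
  √(A²+B²)=0.2662;  θ1 = -1.7904+1.4416 ≈ -0.3489
φ2=120.0° → target in arm frame (0.0790, -0.2396)
  e−x'=0.0310;  (l²−L²−(e−x')²−y'²−z²)/2L = -0.0147
  θ2 = atan2(B,A) + arccos(C/0.2616) = 0.1749
arm 3 (φ=240.0°): x'=-0.2470, y'=0.0514
  e−x'=0.3570;  (l²−L²−(e−x')²−y'²−z²)/2L = -0.1939
  √(A²+B²)=0.4415;  θ3 = -0.6291+2.0256 ≈ 1.3965

θ₁ = -0.3489, θ₂ = 0.1749, θ₃ = 1.3965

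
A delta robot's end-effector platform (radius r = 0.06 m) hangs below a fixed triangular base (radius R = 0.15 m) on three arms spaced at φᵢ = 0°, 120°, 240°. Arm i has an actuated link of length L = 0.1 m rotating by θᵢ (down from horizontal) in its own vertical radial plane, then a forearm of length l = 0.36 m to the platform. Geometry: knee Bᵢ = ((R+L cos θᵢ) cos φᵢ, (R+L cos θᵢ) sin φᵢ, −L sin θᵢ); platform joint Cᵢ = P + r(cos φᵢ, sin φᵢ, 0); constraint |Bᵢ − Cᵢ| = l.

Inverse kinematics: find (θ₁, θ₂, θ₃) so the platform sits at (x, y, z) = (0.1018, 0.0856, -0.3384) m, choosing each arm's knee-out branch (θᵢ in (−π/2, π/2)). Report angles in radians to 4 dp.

arm 1 (φ=0.0°): x'=0.1018, y'=0.0856
  A cos θ + B sin θ = C:  -0.0118·cos θ + -0.3384·sin θ = -0.0119
  γ=atan2(-0.3384,-0.0118)=-1.6057;  ψ=arccos(-0.0352)=1.6060;  θ1=γ+ψ≈0.0003
φ2=120.0° → target in arm frame (0.0232, -0.1310)
  e−x'=0.0668;  (l²−L²−(e−x')²−y'²−z²)/2L = -0.0826
  θ2 = atan2(B,A) + arccos(C/0.3449) = 0.4367
arm 3 (φ=240.0°): x'=-0.1250, y'=0.0454
  e−x'=0.2150;  (l²−L²−(e−x')²−y'²−z²)/2L = -0.2161
  γ=atan2(-0.3384,0.2150)=-1.0047;  ψ=arccos(-0.5389)=2.1399;  θ3=γ+ψ≈1.1352

θ₁ = 0.0003, θ₂ = 0.4367, θ₃ = 1.1352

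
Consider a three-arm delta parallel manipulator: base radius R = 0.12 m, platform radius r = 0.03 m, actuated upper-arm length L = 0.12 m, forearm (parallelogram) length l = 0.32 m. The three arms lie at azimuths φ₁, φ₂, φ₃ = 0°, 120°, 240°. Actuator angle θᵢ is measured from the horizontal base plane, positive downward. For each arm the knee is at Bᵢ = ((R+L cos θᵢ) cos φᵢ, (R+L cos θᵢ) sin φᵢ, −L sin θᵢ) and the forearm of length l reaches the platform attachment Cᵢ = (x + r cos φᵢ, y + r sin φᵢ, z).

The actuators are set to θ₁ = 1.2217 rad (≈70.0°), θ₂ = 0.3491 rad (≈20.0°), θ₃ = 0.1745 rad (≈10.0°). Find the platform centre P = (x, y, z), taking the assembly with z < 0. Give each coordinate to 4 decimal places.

arm 1 at φ=0.0°: ρ1 = 0.1310;  S1 = (0.1310, 0.0000, -0.1128)
S2 = (0.2028·cos120.0°, 0.2028·sin120.0°, -0.0410) = (-0.1014, 0.1756, -0.0410)
arm 3 at φ=240.0°: ρ3 = 0.2082;  S3 = (-0.1041, -0.1803, -0.0208)
subtract pairs → two planes through P
linear system: -0.4649x+0.3512y = 0.0129−0.1434z; -0.4703x+-0.3606y = 0.0139−0.1839z
det = 0.3328;  x = -0.0286+0.3495z,  y = -0.0012+0.0541z
quadratic in z: (1.1250)z²+(0.1138)z+(-0.0642)=0, √Δ=0.5494 → z ∈ {-0.2947, 0.1936}; z = -0.2947 (taking z<0)
x = -0.1316, y = -0.0171

(-0.1316, -0.0171, -0.2947)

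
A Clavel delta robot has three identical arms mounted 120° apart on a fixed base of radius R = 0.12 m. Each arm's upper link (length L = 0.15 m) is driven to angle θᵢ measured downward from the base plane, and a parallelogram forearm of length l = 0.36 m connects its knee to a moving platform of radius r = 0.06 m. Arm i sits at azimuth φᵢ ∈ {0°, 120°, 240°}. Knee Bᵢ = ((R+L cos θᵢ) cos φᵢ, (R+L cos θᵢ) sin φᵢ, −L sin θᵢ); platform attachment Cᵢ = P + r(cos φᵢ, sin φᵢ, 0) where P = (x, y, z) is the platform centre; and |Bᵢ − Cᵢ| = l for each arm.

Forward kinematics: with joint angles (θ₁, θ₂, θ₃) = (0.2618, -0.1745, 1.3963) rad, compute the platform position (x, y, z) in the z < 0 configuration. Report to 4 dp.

(0.0795, 0.2378, -0.2783)

arm 1 at φ=0.0°: (R−r)+L cos θ1 = 0.2049;  O1 = (0.2049, 0.0000, -0.0388)
φ2=120.0°: virtual centre (-0.1039, 0.1799, 0.0260), radius l
O3 = (0.0860·cos240.0°, 0.0860·sin240.0°, -0.1477) = (-0.0430, -0.0745, -0.1477)
subtract pairs → two planes through P
[-0.6175 0.3598 0.1297]·P = 0.0003;  [-0.4958 -0.1490 -0.2178]·P = -0.0143
Cramer: x(z) = 0.0188-0.2183z;  y(z) = 0.0332-0.7352z
quadratic in z: (1.5882)z²+(0.1101)z+(-0.0924)=0, √Δ=0.7739 → z ∈ {-0.2783, 0.2090}; z = -0.2783 (taking z<0)
x = 0.0795, y = 0.2378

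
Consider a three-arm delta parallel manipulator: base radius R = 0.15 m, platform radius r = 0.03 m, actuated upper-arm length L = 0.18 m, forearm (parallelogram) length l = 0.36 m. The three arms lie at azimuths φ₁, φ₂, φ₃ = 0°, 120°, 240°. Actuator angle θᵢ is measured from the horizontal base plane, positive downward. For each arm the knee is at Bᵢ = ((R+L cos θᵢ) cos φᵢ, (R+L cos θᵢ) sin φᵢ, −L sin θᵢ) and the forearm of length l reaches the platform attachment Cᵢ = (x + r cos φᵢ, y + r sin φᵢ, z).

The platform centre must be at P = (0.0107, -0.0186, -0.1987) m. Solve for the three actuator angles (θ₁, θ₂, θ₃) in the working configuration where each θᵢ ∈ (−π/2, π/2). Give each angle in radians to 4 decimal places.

φ1=0.0° → target in arm frame (0.0107, -0.0186)
  A=0.1093, B=-0.1987, C=(l²−L²−A²−y'²−z²)/(2L)=0.1262
  θ1 = atan2(B,A) + arccos(C/0.2268) = -0.0872
φ2=120.0° → target in arm frame (-0.0215, 0.0000)
  A=0.1415, B=-0.1987, C=(l²−L²−A²−y'²−z²)/(2L)=0.1047
  θ2 = atan2(B,A) + arccos(C/0.2439) = 0.1748
φ3=240.0° → target in arm frame (0.0108, 0.0186)
  A=0.1092, B=-0.1987, C=(l²−L²−A²−y'²−z²)/(2L)=0.1262
  θ3 = atan2(B,A) + arccos(C/0.2267) = -0.0877

θ₁ = -0.0872, θ₂ = 0.1748, θ₃ = -0.0877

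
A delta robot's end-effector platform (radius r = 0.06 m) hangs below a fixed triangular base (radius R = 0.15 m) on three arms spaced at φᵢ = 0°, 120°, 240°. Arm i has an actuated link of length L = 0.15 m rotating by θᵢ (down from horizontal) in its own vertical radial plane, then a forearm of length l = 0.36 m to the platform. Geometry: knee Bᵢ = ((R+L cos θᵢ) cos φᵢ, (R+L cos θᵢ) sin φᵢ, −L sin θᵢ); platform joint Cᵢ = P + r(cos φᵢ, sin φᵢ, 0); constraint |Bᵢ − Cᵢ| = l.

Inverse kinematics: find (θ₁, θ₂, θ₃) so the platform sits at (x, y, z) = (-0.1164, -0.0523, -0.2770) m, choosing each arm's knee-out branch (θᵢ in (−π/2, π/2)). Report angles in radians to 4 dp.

φ1=0.0° → target in arm frame (-0.1164, -0.0523)
  A=0.2064, B=-0.2770, C=(l²−L²−A²−y'²−z²)/(2L)=-0.0499
  θ1 = atan2(B,A) + arccos(C/0.3454) = 0.7853
φ2=120.0° → target in arm frame (0.0129, 0.1270)
  A cos θ + B sin θ = C:  0.0771·cos θ + -0.2770·sin θ = 0.0277
  √(A²+B²)=0.2875;  θ2 = -1.2994+1.4743 ≈ 0.1750
arm 3 (φ=240.0°): x'=0.1035, y'=-0.0747
  A=-0.0135, B=-0.2770, C=(l²−L²−A²−y'²−z²)/(2L)=0.0821
  √(A²+B²)=0.2773;  θ3 = -1.6195+1.2704 ≈ -0.3490

θ₁ = 0.7853, θ₂ = 0.1750, θ₃ = -0.3490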